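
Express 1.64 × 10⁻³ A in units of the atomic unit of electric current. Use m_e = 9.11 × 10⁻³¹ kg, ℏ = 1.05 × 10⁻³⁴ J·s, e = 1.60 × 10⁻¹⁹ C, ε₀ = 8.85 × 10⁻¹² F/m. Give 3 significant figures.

atomic unit of electric current: I_au = e E_h/ℏ = m_e e⁵/((4πε₀)²ℏ³) = 6.67 × 10⁻³ A.
1.64 × 10⁻³ / 6.67 × 10⁻³ = 0.246

0.246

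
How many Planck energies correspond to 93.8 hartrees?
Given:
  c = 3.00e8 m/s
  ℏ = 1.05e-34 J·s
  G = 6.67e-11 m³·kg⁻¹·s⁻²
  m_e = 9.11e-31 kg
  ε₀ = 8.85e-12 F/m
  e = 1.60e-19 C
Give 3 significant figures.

2.10e-25

hartree: E_h = m_e e⁴/(4πε₀ℏ)² = 4.38e-18 J
Planck energy: E_P = √(ℏc⁵/G) = 1.96e9 J
93.8 × 4.38e-18 / 1.96e9 = 2.10e-25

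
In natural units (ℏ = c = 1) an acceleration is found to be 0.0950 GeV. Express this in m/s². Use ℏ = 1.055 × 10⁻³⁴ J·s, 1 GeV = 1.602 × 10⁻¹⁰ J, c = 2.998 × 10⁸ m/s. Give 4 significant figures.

4.325 × 10³¹ m/s²

Acceleration is [L]/[T]² = c·[E]/ℏ.
1 GeV → c/ℏ × (1 GeV in J) = 4.552 × 10³² m/s².
Result: 0.0950 × 4.552 × 10³² = 4.325 × 10³¹ m/s².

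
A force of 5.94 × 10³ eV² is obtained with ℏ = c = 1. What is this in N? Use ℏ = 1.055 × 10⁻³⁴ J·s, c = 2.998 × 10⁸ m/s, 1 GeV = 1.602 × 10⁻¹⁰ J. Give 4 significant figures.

Force is [E]/[L] = [E]²/(ℏc); restore (ℏc)⁻¹.
1 GeV² → 1/(ℏc) × (1 GeV in J)² = 8.114 × 10⁵ N.
Convert the energy scale: 5.94 × 10³ eV² = 5.94 × 10⁻¹⁵ GeV².
Result: 5.94 × 10⁻¹⁵ × 8.114 × 10⁵ = 4.820 × 10⁻⁹ N.

4.820 × 10⁻⁹ N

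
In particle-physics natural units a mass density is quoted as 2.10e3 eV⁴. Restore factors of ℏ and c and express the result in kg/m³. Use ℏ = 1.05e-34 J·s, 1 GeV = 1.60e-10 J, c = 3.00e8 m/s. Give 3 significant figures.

4.89e-13 kg/m³

Mass density is [E]/(c²[L]³) = [E]⁴/(ℏ³c⁵).
1 GeV⁴ → 1/(ℏ³c⁵) × (1 GeV in J)⁴ = 2.33e20 kg/m³.
Convert the energy scale: 2.10e3 eV⁴ = 2.10e-33 GeV⁴.
Result: 2.10e-33 × 2.33e20 = 4.89e-13 kg/m³.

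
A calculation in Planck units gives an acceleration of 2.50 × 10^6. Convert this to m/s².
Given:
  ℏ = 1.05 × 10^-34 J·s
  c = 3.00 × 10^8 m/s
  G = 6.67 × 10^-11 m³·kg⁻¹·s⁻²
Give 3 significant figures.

1.40 × 10^58 m/s²

One Planck acceleration: a_P = √(c⁷/(ℏG)) = 5.59 × 10^51 m/s².
2.50 × 10^6 × 5.59 × 10^51 m/s² = 1.40 × 10^58 m/s²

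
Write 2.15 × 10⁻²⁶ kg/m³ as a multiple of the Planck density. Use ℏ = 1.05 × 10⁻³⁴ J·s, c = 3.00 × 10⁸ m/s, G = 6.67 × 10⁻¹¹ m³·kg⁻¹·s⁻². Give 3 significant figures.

Planck density: ρ_P = c⁵/(ℏG²) = 5.20 × 10⁹⁶ kg/m³.
2.15 × 10⁻²⁶ / 5.20 × 10⁹⁶ = 4.13 × 10⁻¹²³

4.13 × 10⁻¹²³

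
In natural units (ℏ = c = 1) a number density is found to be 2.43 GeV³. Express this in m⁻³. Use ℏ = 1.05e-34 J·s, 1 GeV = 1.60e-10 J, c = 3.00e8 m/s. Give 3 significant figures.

3.18e47 m⁻³

Number density is [L]⁻³ = [E]³/(ℏc)³.
1 GeV³ → 1/(ℏc)³ × (1 GeV in J)³ = 1.31e47 m⁻³.
Result: 2.43 × 1.31e47 = 3.18e47 m⁻³.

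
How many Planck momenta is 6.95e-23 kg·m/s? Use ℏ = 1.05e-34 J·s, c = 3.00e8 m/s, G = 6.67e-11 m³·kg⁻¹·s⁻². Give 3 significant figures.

Planck momentum: p_P = √(ℏc³/G) = 6.52 kg·m/s.
6.95e-23 / 6.52 = 1.07e-23

1.07e-23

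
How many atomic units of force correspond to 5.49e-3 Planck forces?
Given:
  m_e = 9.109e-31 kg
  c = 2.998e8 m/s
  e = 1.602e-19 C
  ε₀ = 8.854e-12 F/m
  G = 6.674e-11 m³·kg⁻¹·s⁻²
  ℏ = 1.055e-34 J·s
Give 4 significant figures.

8.085e48

Planck force: F_P = c⁴/G = 1.210e44 N
atomic unit of force: F_au = E_h/a₀ = m_e²e⁶/((4πε₀)³ℏ⁴) = 8.220e-8 N
5.49e-3 × 1.210e44 / 8.220e-8 = 8.085e48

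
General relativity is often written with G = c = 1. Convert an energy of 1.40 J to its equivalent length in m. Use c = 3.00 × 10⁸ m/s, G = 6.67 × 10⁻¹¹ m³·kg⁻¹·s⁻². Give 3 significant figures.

1.15 × 10⁻⁴⁴ m

Energy → length via G/c⁴.
1.40 J × (G/c⁴) = 1.15 × 10⁻⁴⁴ m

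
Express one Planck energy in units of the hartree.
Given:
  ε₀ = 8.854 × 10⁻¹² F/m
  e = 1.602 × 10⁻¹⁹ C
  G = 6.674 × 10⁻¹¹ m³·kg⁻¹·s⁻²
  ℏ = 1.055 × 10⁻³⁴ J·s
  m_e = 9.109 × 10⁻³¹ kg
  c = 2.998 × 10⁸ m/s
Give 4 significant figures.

4.494 × 10²⁶

Planck energy: E_P = √(ℏc⁵/G) = 1.957 × 10⁹ J
hartree: E_h = m_e e⁴/(4πε₀ℏ)² = 4.354 × 10⁻¹⁸ J
ratio = 1.957 × 10⁹ / 4.354 × 10⁻¹⁸ = 4.494 × 10²⁶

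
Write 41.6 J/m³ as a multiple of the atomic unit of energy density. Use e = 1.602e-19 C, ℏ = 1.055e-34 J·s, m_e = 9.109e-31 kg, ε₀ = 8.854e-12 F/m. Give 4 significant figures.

atomic unit of energy density: u_au = E_h/a₀³ = m_e⁴e¹⁰/((4πε₀)⁵ℏ⁸) = 2.929e13 J/m³.
41.6 / 2.929e13 = 1.420e-12

1.420e-12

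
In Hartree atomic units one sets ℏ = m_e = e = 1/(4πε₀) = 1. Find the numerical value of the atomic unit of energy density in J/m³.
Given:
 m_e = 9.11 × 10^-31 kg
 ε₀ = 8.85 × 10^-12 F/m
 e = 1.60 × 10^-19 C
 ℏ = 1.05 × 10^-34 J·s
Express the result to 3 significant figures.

u_au = E_h/a₀³ = m_e⁴e¹⁰/((4πε₀)⁵ℏ⁸)
E_h = 4.38 × 10^-18 J
a₀ = 5.26 × 10^-11 m
E_h/a₀³ = 3.01 × 10^13 J/m³

3.01 × 10^13 J/m³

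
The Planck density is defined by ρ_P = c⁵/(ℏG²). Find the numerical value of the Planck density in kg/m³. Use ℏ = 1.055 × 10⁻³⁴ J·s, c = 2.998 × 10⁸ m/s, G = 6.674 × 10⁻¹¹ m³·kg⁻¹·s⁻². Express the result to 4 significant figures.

ρ_P = c⁵/(ℏG²)
  = 2.422 × 10⁴² / 4.699 × 10⁻⁵⁵
  = 5.154 × 10⁹⁶ kg/m³

5.154 × 10⁹⁶ kg/m³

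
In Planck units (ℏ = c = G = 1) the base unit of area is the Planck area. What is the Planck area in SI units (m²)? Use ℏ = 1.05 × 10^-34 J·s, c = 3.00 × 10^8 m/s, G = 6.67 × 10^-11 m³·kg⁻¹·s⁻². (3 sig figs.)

2.59 × 10^-70 m²

A_P = ℏG/c³
  = 7.00 × 10^-45 / 2.70 × 10^25
  = 2.59 × 10^-70 m²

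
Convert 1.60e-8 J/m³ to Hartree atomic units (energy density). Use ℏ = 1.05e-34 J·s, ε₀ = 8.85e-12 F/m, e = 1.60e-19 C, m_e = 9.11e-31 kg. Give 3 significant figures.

5.31e-22

atomic unit of energy density: u_au = E_h/a₀³ = m_e⁴e¹⁰/((4πε₀)⁵ℏ⁸) = 3.01e13 J/m³.
1.60e-8 / 3.01e13 = 5.31e-22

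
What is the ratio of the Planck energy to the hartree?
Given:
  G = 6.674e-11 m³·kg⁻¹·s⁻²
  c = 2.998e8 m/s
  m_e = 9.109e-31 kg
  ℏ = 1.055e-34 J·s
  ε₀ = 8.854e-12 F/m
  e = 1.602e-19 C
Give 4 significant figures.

Planck energy: E_P = √(ℏc⁵/G) = 1.957e9 J
hartree: E_h = m_e e⁴/(4πε₀ℏ)² = 4.354e-18 J
ratio = 1.957e9 / 4.354e-18 = 4.494e26

4.494e26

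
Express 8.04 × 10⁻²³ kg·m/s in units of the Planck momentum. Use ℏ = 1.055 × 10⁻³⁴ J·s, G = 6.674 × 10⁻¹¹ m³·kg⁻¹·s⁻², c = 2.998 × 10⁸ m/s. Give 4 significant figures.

Planck momentum: p_P = √(ℏc³/G) = 6.527 kg·m/s.
8.04 × 10⁻²³ / 6.527 = 1.232 × 10⁻²³

1.232 × 10⁻²³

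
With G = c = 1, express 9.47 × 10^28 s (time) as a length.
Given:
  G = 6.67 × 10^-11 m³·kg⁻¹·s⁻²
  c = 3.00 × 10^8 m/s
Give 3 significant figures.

Time → length via c.
9.47 × 10^28 s × (c) = 2.84 × 10^37 m

2.84 × 10^37 m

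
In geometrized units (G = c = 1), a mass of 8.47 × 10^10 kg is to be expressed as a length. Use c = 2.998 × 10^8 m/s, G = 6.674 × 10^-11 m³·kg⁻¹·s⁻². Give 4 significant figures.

In G = c = 1 units mass has dimensions of length; the conversion factor is G/c².
8.47 × 10^10 kg × (G/c²) = 6.289 × 10^-17 m

6.289 × 10^-17 m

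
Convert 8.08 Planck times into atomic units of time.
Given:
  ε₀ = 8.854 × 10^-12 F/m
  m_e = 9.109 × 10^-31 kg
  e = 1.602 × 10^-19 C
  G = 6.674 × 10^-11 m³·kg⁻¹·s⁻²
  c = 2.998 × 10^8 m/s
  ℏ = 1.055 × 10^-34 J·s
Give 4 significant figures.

Planck time: t_P = √(ℏG/c⁵) = 5.392 × 10^-44 s
atomic unit of time: τ_au = (4πε₀)²ℏ³/(m_e e⁴) = 2.423 × 10^-17 s
8.08 × 5.392 × 10^-44 / 2.423 × 10^-17 = 1.798 × 10^-26

1.798 × 10^-26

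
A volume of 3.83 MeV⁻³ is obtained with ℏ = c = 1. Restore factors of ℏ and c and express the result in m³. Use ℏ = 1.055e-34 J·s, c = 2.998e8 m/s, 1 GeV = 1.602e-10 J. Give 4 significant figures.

2.948e-38 m³

Volume is [L]³ = [E]⁻³·(ℏc)³.
1 GeV⁻³ → (ℏc)³ × (1 GeV in J)⁻³ = 7.696e-48 m³.
Convert the energy scale: 3.83 MeV⁻³ = 3.83e9 GeV⁻³.
Result: 3.83e9 × 7.696e-48 = 2.948e-38 m³.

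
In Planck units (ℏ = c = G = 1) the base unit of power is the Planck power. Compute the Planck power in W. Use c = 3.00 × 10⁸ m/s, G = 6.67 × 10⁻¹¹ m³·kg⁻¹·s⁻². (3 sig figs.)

3.64 × 10⁵² W

P_P = c⁵/G
  = 2.43 × 10⁴² / 6.67 × 10⁻¹¹
  = 3.64 × 10⁵² W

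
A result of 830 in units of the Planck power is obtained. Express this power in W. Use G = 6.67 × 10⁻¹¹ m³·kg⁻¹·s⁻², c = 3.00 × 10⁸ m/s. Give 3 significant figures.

One Planck power: P_P = c⁵/G = 3.64 × 10⁵² W.
830 × 3.64 × 10⁵² W = 3.02 × 10⁵⁵ W

3.02 × 10⁵⁵ W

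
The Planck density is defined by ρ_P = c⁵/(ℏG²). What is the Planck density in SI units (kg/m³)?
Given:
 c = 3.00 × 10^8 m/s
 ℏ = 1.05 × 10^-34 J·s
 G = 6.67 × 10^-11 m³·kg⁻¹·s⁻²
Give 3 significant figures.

ρ_P = c⁵/(ℏG²)
  = 2.43 × 10^42 / 4.67 × 10^-55
  = 5.20 × 10^96 kg/m³

5.20 × 10^96 kg/m³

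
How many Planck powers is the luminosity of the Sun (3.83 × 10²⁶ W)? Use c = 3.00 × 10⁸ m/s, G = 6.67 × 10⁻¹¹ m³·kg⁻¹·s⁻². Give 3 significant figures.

1.05 × 10⁻²⁶

Planck power: P_P = c⁵/G = 3.64 × 10⁵² W.
3.83 × 10²⁶ / 3.64 × 10⁵² = 1.05 × 10⁻²⁶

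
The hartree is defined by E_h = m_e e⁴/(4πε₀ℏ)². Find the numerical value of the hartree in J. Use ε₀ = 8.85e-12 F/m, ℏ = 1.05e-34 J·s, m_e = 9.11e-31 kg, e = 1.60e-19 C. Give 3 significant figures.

4.38e-18 J

E_h = m_e e⁴/(4πε₀ℏ)²
  = 5.97e-106 / 1.36e-88
  = 4.38e-18 J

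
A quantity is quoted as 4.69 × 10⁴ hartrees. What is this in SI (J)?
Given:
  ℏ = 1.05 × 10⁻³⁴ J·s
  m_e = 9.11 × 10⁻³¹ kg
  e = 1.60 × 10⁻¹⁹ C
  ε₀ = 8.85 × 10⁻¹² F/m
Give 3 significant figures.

2.05 × 10⁻¹³ J

One hartree: E_h = m_e e⁴/(4πε₀ℏ)² = 4.38 × 10⁻¹⁸ J.
4.69 × 10⁴ × 4.38 × 10⁻¹⁸ J = 2.05 × 10⁻¹³ J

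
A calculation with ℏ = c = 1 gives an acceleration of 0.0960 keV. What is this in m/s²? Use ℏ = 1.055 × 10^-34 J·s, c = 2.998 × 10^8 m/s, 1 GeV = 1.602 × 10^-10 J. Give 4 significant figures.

Acceleration is [L]/[T]² = c·[E]/ℏ.
1 GeV → c/ℏ × (1 GeV in J) = 4.552 × 10^32 m/s².
Convert the energy scale: 0.0960 keV = 9.60 × 10^-8 GeV.
Result: 9.60 × 10^-8 × 4.552 × 10^32 = 4.370 × 10^25 m/s².

4.370 × 10^25 m/s²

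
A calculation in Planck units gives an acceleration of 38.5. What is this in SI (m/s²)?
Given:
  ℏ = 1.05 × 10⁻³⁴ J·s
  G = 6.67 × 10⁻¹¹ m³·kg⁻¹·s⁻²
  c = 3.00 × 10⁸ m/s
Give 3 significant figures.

2.15 × 10⁵³ m/s²

One Planck acceleration: a_P = √(c⁷/(ℏG)) = 5.59 × 10⁵¹ m/s².
38.5 × 5.59 × 10⁵¹ m/s² = 2.15 × 10⁵³ m/s²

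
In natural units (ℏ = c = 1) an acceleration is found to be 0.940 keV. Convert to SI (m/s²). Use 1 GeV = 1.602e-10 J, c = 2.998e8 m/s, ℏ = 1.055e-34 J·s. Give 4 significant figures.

4.279e26 m/s²

Acceleration is [L]/[T]² = c·[E]/ℏ.
1 GeV → c/ℏ × (1 GeV in J) = 4.552e32 m/s².
Convert the energy scale: 0.940 keV = 9.40e-7 GeV.
Result: 9.40e-7 × 4.552e32 = 4.279e26 m/s².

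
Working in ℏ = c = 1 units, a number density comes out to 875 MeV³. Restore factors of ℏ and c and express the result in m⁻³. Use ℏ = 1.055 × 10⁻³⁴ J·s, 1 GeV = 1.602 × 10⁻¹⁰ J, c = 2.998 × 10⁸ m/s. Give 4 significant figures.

Number density is [L]⁻³ = [E]³/(ℏc)³.
1 GeV³ → 1/(ℏc)³ × (1 GeV in J)³ = 1.299 × 10⁴⁷ m⁻³.
Convert the energy scale: 875 MeV³ = 8.75 × 10⁻⁷ GeV³.
Result: 8.75 × 10⁻⁷ × 1.299 × 10⁴⁷ = 1.137 × 10⁴¹ m⁻³.

1.137 × 10⁴¹ m⁻³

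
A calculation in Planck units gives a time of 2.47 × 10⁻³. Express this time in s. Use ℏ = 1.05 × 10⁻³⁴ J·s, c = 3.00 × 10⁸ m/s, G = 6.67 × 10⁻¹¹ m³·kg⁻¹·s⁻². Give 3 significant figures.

One Planck time: t_P = √(ℏG/c⁵) = 5.37 × 10⁻⁴⁴ s.
2.47 × 10⁻³ × 5.37 × 10⁻⁴⁴ s = 1.33 × 10⁻⁴⁶ s

1.33 × 10⁻⁴⁶ s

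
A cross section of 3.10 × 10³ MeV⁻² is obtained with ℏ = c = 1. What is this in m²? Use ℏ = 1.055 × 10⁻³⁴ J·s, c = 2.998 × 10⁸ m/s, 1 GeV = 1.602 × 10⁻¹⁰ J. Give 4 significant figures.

Area is [L]² = [E]⁻²·(ℏc)²; restore (ℏc)².
1 GeV⁻² → (ℏc)² × (1 GeV in J)⁻² = 3.898 × 10⁻³² m².
Convert the energy scale: 3.10 × 10³ MeV⁻² = 3.10 × 10⁹ GeV⁻².
Result: 3.10 × 10⁹ × 3.898 × 10⁻³² = 1.208 × 10⁻²² m².

1.208 × 10⁻²² m²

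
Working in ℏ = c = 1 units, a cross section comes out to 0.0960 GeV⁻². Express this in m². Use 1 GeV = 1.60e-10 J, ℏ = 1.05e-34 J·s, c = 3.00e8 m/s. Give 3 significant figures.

Area is [L]² = [E]⁻²·(ℏc)²; restore (ℏc)².
1 GeV⁻² → (ℏc)² × (1 GeV in J)⁻² = 3.88e-32 m².
Result: 0.0960 × 3.88e-32 = 3.72e-33 m².

3.72e-33 m²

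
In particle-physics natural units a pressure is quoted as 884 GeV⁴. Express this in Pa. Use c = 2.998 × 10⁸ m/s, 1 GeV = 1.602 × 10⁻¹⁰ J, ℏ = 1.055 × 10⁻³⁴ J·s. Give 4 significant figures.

1.840 × 10⁴⁰ Pa

Pressure is [E]/[L]³ = [E]⁴/(ℏc)³.
1 GeV⁴ → 1/(ℏc)³ × (1 GeV in J)⁴ = 2.082 × 10³⁷ Pa.
Result: 884 × 2.082 × 10³⁷ = 1.840 × 10⁴⁰ Pa.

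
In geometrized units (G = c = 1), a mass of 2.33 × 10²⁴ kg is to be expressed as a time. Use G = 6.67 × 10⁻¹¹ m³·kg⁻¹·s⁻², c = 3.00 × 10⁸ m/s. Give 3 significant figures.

Mass → time via G/c³.
2.33 × 10²⁴ kg × (G/c³) = 5.76 × 10⁻¹² s

5.76 × 10⁻¹² s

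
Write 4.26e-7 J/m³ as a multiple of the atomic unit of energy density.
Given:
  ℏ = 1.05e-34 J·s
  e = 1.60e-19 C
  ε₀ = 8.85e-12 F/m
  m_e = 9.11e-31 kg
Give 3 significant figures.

atomic unit of energy density: u_au = E_h/a₀³ = m_e⁴e¹⁰/((4πε₀)⁵ℏ⁸) = 3.01e13 J/m³.
4.26e-7 / 3.01e13 = 1.41e-20

1.41e-20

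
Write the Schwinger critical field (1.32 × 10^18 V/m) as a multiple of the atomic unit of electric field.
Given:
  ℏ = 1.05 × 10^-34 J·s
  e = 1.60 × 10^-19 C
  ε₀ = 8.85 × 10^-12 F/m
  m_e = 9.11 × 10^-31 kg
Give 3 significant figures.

2.54 × 10^6

atomic unit of electric field: E_au = E_h/(e a₀) = m_e²e⁵/((4πε₀)³ℏ⁴) = 5.20 × 10^11 V/m.
1.32 × 10^18 / 5.20 × 10^11 = 2.54 × 10^6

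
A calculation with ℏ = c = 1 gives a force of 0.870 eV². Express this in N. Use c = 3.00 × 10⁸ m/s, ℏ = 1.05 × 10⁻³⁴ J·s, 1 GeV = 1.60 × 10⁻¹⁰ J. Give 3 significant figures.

Force is [E]/[L] = [E]²/(ℏc); restore (ℏc)⁻¹.
1 GeV² → 1/(ℏc) × (1 GeV in J)² = 8.13 × 10⁵ N.
Convert the energy scale: 0.870 eV² = 8.70 × 10⁻¹⁹ GeV².
Result: 8.70 × 10⁻¹⁹ × 8.13 × 10⁵ = 7.07 × 10⁻¹³ N.

7.07 × 10⁻¹³ N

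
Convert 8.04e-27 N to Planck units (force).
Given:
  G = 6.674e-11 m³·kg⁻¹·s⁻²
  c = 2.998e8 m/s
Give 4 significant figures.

Planck force: F_P = c⁴/G = 1.210e44 N.
8.04e-27 / 1.210e44 = 6.642e-71

6.642e-71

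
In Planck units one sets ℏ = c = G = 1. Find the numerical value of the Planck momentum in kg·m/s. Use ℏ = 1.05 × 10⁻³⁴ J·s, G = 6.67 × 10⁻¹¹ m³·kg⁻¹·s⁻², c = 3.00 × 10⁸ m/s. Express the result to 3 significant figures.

6.52 kg·m/s

p_P = √(ℏc³/G)
  = √(42.5)
  = 6.52 kg·m/s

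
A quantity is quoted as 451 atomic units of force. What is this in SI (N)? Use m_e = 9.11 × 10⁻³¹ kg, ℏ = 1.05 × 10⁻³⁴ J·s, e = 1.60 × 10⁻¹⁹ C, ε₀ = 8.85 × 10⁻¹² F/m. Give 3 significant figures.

3.76 × 10⁻⁵ N

One atomic unit of force: F_au = E_h/a₀ = m_e²e⁶/((4πε₀)³ℏ⁴) = 8.33 × 10⁻⁸ N.
451 × 8.33 × 10⁻⁸ N = 3.76 × 10⁻⁵ N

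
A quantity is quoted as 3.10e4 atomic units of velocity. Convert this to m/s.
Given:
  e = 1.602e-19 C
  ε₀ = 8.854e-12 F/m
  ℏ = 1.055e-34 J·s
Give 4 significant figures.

One atomic unit of velocity: v_au = e²/(4πε₀ℏ) = 2.186e6 m/s.
3.10e4 × 2.186e6 m/s = 6.778e10 m/s

6.778e10 m/s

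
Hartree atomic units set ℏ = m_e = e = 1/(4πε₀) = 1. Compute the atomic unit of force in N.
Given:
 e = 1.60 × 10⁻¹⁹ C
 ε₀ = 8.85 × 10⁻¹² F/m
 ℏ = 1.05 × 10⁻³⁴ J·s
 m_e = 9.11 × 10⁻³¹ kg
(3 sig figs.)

The unique combination of the constants set to 1 with dimensions of force is F_au = E_h/a₀ = m_e²e⁶/((4πε₀)³ℏ⁴).
E_h = 4.38 × 10⁻¹⁸ J
a₀ = 5.26 × 10⁻¹¹ m
E_h/a₀ = 8.33 × 10⁻⁸ N

8.33 × 10⁻⁸ N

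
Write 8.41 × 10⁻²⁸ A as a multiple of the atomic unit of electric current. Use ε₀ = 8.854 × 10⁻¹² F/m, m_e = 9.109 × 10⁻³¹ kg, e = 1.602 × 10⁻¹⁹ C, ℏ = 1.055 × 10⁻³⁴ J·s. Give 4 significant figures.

1.272 × 10⁻²⁵

atomic unit of electric current: I_au = e E_h/ℏ = m_e e⁵/((4πε₀)²ℏ³) = 6.612 × 10⁻³ A.
8.41 × 10⁻²⁸ / 6.612 × 10⁻³ = 1.272 × 10⁻²⁵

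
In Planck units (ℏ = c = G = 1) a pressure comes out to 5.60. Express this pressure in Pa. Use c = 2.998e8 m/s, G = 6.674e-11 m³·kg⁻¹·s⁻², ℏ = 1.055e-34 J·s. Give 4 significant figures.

2.594e114 Pa

One Planck pressure: p_P = c⁷/(ℏG²) = 4.632e113 Pa.
5.60 × 4.632e113 Pa = 2.594e114 Pa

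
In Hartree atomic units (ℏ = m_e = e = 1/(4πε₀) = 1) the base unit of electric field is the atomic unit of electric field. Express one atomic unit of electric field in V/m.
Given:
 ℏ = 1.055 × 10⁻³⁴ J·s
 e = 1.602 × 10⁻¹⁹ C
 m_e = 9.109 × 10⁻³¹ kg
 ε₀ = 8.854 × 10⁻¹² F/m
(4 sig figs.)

5.131 × 10¹¹ V/m

E_au = E_h/(e a₀) = m_e²e⁵/((4πε₀)³ℏ⁴)
E_h = 4.354 × 10⁻¹⁸ J
a₀ = 5.297 × 10⁻¹¹ m
E_h/(e·a₀) = 5.131 × 10¹¹ V/m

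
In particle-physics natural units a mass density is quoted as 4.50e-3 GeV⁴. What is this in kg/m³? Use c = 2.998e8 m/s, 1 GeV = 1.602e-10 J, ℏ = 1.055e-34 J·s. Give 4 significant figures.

Mass density is [E]/(c²[L]³) = [E]⁴/(ℏ³c⁵).
1 GeV⁴ → 1/(ℏ³c⁵) × (1 GeV in J)⁴ = 2.316e20 kg/m³.
Result: 4.50e-3 × 2.316e20 = 1.042e18 kg/m³.

1.042e18 kg/m³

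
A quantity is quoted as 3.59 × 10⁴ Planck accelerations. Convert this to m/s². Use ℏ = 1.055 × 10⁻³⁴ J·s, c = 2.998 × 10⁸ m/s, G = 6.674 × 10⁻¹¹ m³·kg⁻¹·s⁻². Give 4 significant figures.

One Planck acceleration: a_P = √(c⁷/(ℏG)) = 5.560 × 10⁵¹ m/s².
3.59 × 10⁴ × 5.560 × 10⁵¹ m/s² = 1.996 × 10⁵⁶ m/s²

1.996 × 10⁵⁶ m/s²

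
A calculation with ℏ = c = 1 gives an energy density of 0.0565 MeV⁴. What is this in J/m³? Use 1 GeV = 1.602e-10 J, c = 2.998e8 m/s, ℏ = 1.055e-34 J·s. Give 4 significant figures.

1.176e24 J/m³

[E]/[L]³ = [E]⁴/(ℏc)³; restore (ℏc)⁻³.
1 GeV⁴ → 1/(ℏc)³ × (1 GeV in J)⁴ = 2.082e37 J/m³.
Convert the energy scale: 0.0565 MeV⁴ = 5.65e-14 GeV⁴.
Result: 5.65e-14 × 2.082e37 = 1.176e24 J/m³.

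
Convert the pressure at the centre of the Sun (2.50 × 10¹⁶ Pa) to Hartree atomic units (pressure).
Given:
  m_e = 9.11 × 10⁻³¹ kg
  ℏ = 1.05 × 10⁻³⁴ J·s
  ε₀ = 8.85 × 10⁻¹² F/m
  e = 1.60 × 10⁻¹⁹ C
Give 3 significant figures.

atomic unit of pressure: P_au = E_h/a₀³ = m_e⁴e¹⁰/((4πε₀)⁵ℏ⁸) = 3.01 × 10¹³ Pa.
2.50 × 10¹⁶ / 3.01 × 10¹³ = 830

830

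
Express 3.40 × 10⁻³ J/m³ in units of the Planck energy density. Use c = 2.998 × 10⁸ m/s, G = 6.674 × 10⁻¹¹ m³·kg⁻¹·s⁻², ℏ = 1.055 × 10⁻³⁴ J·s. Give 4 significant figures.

Planck energy density: u_P = c⁷/(ℏG²) = 4.632 × 10¹¹³ J/m³.
3.40 × 10⁻³ / 4.632 × 10¹¹³ = 7.340 × 10⁻¹¹⁷

7.340 × 10⁻¹¹⁷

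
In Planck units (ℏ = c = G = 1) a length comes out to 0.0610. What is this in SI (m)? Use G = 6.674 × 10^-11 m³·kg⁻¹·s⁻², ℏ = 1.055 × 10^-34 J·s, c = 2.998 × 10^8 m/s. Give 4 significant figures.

9.861 × 10^-37 m

One Planck length: ℓ_P = √(ℏG/c³) = 1.616 × 10^-35 m.
0.0610 × 1.616 × 10^-35 m = 9.861 × 10^-37 m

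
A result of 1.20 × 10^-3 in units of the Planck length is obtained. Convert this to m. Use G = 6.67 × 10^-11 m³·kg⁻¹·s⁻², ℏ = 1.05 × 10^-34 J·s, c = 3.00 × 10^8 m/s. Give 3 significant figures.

1.93 × 10^-38 m

One Planck length: ℓ_P = √(ℏG/c³) = 1.61 × 10^-35 m.
1.20 × 10^-3 × 1.61 × 10^-35 m = 1.93 × 10^-38 m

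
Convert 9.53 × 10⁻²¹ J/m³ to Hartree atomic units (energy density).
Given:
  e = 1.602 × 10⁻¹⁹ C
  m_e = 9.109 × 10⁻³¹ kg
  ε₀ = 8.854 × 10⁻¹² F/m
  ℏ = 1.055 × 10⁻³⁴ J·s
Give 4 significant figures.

3.254 × 10⁻³⁴

atomic unit of energy density: u_au = E_h/a₀³ = m_e⁴e¹⁰/((4πε₀)⁵ℏ⁸) = 2.929 × 10¹³ J/m³.
9.53 × 10⁻²¹ / 2.929 × 10¹³ = 3.254 × 10⁻³⁴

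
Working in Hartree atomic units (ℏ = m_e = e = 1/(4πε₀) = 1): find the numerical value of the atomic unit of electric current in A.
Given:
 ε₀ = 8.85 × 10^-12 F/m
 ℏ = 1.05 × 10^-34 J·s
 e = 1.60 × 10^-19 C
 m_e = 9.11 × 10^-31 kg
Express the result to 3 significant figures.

6.67 × 10^-3 A

The unique combination of the constants set to 1 with dimensions of current is I_au = e E_h/ℏ = m_e e⁵/((4πε₀)²ℏ³).
E_h = 4.38 × 10^-18 J
e·E_h/ℏ = 6.67 × 10^-3 A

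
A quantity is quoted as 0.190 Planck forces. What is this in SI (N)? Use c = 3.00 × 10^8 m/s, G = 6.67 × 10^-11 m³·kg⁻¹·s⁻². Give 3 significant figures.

One Planck force: F_P = c⁴/G = 1.21 × 10^44 N.
0.190 × 1.21 × 10^44 N = 2.31 × 10^43 N

2.31 × 10^43 N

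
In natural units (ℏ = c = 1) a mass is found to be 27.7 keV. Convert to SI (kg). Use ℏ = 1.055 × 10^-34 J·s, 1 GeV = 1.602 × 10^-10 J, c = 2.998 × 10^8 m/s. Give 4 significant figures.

4.937 × 10^-32 kg

Mass is [E]/c²; divide by c².
1 GeV → 1/c² × (1 GeV in J) = 1.782 × 10^-27 kg.
Convert the energy scale: 27.7 keV = 2.77 × 10^-5 GeV.
Result: 2.77 × 10^-5 × 1.782 × 10^-27 = 4.937 × 10^-32 kg.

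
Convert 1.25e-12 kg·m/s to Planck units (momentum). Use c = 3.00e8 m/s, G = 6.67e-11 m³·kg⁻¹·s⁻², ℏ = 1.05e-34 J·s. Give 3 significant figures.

1.92e-13

Planck momentum: p_P = √(ℏc³/G) = 6.52 kg·m/s.
1.25e-12 / 6.52 = 1.92e-13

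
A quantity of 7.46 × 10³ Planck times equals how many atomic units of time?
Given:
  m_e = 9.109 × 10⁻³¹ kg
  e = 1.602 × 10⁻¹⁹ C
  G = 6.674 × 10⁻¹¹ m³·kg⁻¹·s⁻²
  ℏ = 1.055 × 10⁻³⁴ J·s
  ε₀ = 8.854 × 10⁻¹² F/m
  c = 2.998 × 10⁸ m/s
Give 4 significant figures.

Planck time: t_P = √(ℏG/c⁵) = 5.392 × 10⁻⁴⁴ s
atomic unit of time: τ_au = (4πε₀)²ℏ³/(m_e e⁴) = 2.423 × 10⁻¹⁷ s
7.46 × 10³ × 5.392 × 10⁻⁴⁴ / 2.423 × 10⁻¹⁷ = 1.660 × 10⁻²³

1.660 × 10⁻²³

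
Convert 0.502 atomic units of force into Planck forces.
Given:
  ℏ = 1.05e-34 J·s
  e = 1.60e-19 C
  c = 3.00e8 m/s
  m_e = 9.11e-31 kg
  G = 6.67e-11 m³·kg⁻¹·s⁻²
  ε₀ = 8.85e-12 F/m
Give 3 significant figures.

atomic unit of force: F_au = E_h/a₀ = m_e²e⁶/((4πε₀)³ℏ⁴) = 8.33e-8 N
Planck force: F_P = c⁴/G = 1.21e44 N
0.502 × 8.33e-8 / 1.21e44 = 3.44e-52

3.44e-52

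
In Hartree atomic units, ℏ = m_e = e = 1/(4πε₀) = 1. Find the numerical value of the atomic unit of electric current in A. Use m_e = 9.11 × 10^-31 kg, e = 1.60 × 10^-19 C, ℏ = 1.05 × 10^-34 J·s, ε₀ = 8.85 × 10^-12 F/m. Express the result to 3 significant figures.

Dimensional analysis gives I_au = e E_h/ℏ = m_e e⁵/((4πε₀)²ℏ³).
E_h = 4.38 × 10^-18 J
e·E_h/ℏ = 6.67 × 10^-3 A

6.67 × 10^-3 A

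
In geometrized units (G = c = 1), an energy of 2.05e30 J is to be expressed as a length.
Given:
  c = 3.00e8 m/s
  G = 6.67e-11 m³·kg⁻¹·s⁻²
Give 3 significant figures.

Energy → length via G/c⁴.
2.05e30 J × (G/c⁴) = 1.69e-14 m

1.69e-14 m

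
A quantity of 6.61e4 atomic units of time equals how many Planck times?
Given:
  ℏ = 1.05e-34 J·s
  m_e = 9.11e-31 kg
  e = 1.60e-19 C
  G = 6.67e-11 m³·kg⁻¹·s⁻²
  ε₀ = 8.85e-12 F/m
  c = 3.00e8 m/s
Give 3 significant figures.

atomic unit of time: τ_au = (4πε₀)²ℏ³/(m_e e⁴) = 2.40e-17 s
Planck time: t_P = √(ℏG/c⁵) = 5.37e-44 s
6.61e4 × 2.40e-17 / 5.37e-44 = 2.95e31

2.95e31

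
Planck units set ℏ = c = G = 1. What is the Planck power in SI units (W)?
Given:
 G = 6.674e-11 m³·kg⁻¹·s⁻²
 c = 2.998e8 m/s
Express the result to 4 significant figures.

From ℏ = c = G = 1 the power scale is P_P = c⁵/G.
  = 2.422e42 / 6.674e-11
  = 3.629e52 W

3.629e52 W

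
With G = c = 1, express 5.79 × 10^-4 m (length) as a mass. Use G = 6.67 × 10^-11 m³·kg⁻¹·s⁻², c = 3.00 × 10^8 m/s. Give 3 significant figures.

7.81 × 10^23 kg

Length → mass via c²/G.
5.79 × 10^-4 m × (c²/G) = 7.81 × 10^23 kg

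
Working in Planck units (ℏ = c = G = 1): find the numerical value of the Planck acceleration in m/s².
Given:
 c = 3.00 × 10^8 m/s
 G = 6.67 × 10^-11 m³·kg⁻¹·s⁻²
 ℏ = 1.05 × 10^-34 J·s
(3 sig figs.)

From ℏ = c = G = 1 the acceleration scale is a_P = √(c⁷/(ℏG)).
  = √(3.12 × 10^103)
  = 5.59 × 10^51 m/s²

5.59 × 10^51 m/s²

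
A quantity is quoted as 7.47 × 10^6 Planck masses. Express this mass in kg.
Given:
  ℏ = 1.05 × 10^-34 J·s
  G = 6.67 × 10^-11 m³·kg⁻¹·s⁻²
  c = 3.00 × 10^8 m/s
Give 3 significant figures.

One Planck mass: m_P = √(ℏc/G) = 2.17 × 10^-8 kg.
7.47 × 10^6 × 2.17 × 10^-8 kg = 0.162 kg

0.162 kg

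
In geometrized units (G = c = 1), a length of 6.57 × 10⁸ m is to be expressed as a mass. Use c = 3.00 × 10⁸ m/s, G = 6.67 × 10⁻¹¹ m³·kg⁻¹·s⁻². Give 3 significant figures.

8.87 × 10³⁵ kg

Length → mass via c²/G.
6.57 × 10⁸ m × (c²/G) = 8.87 × 10³⁵ kg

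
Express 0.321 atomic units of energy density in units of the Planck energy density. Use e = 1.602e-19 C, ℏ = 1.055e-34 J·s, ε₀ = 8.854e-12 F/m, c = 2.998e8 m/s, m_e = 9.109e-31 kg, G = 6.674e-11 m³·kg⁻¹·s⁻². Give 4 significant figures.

2.030e-101

atomic unit of energy density: u_au = E_h/a₀³ = m_e⁴e¹⁰/((4πε₀)⁵ℏ⁸) = 2.929e13 J/m³
Planck energy density: u_P = c⁷/(ℏG²) = 4.632e113 J/m³
0.321 × 2.929e13 / 4.632e113 = 2.030e-101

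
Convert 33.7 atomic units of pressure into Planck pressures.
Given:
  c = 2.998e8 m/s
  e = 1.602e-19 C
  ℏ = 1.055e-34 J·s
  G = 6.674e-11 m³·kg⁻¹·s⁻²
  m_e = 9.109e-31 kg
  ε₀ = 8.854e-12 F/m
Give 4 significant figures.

atomic unit of pressure: P_au = E_h/a₀³ = m_e⁴e¹⁰/((4πε₀)⁵ℏ⁸) = 2.929e13 Pa
Planck pressure: p_P = c⁷/(ℏG²) = 4.632e113 Pa
33.7 × 2.929e13 / 4.632e113 = 2.131e-99

2.131e-99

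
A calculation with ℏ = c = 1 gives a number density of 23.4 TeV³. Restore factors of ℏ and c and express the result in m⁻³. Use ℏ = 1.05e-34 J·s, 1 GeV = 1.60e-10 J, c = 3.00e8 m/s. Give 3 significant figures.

Number density is [L]⁻³ = [E]³/(ℏc)³.
1 GeV³ → 1/(ℏc)³ × (1 GeV in J)³ = 1.31e47 m⁻³.
Convert the energy scale: 23.4 TeV³ = 2.34e10 GeV³.
Result: 2.34e10 × 1.31e47 = 3.07e57 m⁻³.

3.07e57 m⁻³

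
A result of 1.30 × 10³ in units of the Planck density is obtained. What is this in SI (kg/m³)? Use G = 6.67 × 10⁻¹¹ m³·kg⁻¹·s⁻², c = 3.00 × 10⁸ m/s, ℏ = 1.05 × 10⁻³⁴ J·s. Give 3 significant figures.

6.76 × 10⁹⁹ kg/m³

One Planck density: ρ_P = c⁵/(ℏG²) = 5.20 × 10⁹⁶ kg/m³.
1.30 × 10³ × 5.20 × 10⁹⁶ kg/m³ = 6.76 × 10⁹⁹ kg/m³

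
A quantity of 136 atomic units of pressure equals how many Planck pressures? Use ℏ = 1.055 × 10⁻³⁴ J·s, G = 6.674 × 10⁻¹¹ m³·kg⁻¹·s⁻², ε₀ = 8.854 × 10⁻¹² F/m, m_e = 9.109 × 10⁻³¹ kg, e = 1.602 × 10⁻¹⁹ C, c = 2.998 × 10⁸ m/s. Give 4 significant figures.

atomic unit of pressure: P_au = E_h/a₀³ = m_e⁴e¹⁰/((4πε₀)⁵ℏ⁸) = 2.929 × 10¹³ Pa
Planck pressure: p_P = c⁷/(ℏG²) = 4.632 × 10¹¹³ Pa
136 × 2.929 × 10¹³ / 4.632 × 10¹¹³ = 8.600 × 10⁻⁹⁹

8.600 × 10⁻⁹⁹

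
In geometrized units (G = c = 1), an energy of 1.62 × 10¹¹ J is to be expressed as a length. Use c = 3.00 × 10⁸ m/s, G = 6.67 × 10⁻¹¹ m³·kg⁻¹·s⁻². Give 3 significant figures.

Energy → length via G/c⁴.
1.62 × 10¹¹ J × (G/c⁴) = 1.33 × 10⁻³³ m

1.33 × 10⁻³³ m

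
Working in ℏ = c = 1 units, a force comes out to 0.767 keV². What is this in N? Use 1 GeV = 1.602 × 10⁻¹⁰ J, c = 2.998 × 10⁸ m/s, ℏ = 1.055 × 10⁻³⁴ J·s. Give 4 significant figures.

Force is [E]/[L] = [E]²/(ℏc); restore (ℏc)⁻¹.
1 GeV² → 1/(ℏc) × (1 GeV in J)² = 8.114 × 10⁵ N.
Convert the energy scale: 0.767 keV² = 7.67 × 10⁻¹³ GeV².
Result: 7.67 × 10⁻¹³ × 8.114 × 10⁵ = 6.224 × 10⁻⁷ N.

6.224 × 10⁻⁷ N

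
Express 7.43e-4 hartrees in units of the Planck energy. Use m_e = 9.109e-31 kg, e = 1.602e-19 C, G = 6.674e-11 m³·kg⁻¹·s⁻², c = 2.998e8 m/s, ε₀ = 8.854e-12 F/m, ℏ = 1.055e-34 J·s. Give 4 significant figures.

1.653e-30

hartree: E_h = m_e e⁴/(4πε₀ℏ)² = 4.354e-18 J
Planck energy: E_P = √(ℏc⁵/G) = 1.957e9 J
7.43e-4 × 4.354e-18 / 1.957e9 = 1.653e-30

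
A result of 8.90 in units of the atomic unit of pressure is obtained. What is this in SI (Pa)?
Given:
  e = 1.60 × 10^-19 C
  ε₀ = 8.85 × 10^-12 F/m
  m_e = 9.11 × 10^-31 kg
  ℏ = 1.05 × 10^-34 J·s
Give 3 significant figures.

One atomic unit of pressure: P_au = E_h/a₀³ = m_e⁴e¹⁰/((4πε₀)⁵ℏ⁸) = 3.01 × 10^13 Pa.
8.90 × 3.01 × 10^13 Pa = 2.68 × 10^14 Pa

2.68 × 10^14 Pa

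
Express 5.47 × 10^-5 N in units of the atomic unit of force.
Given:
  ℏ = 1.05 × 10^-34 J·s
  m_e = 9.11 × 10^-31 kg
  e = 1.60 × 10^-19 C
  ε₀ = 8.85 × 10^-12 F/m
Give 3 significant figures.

atomic unit of force: F_au = E_h/a₀ = m_e²e⁶/((4πε₀)³ℏ⁴) = 8.33 × 10^-8 N.
5.47 × 10^-5 / 8.33 × 10^-8 = 657

657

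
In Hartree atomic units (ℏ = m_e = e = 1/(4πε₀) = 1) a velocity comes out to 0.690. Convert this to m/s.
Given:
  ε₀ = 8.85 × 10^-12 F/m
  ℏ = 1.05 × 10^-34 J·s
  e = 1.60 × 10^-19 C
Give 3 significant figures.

One atomic unit of velocity: v_au = e²/(4πε₀ℏ) = 2.19 × 10^6 m/s.
0.690 × 2.19 × 10^6 m/s = 1.51 × 10^6 m/s

1.51 × 10^6 m/s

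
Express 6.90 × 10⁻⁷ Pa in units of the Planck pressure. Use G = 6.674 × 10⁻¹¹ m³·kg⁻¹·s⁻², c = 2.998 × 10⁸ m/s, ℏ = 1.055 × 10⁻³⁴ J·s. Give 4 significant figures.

Planck pressure: p_P = c⁷/(ℏG²) = 4.632 × 10¹¹³ Pa.
6.90 × 10⁻⁷ / 4.632 × 10¹¹³ = 1.490 × 10⁻¹²⁰

1.490 × 10⁻¹²⁰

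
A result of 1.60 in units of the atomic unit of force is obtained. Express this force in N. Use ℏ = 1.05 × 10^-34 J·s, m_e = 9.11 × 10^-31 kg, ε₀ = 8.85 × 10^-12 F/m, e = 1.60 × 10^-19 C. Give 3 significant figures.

One atomic unit of force: F_au = E_h/a₀ = m_e²e⁶/((4πε₀)³ℏ⁴) = 8.33 × 10^-8 N.
1.60 × 8.33 × 10^-8 N = 1.33 × 10^-7 N

1.33 × 10^-7 N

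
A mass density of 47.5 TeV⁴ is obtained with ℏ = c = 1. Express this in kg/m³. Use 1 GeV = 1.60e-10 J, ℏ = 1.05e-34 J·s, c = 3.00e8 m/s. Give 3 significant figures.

1.11e34 kg/m³

Mass density is [E]/(c²[L]³) = [E]⁴/(ℏ³c⁵).
1 GeV⁴ → 1/(ℏ³c⁵) × (1 GeV in J)⁴ = 2.33e20 kg/m³.
Convert the energy scale: 47.5 TeV⁴ = 4.75e13 GeV⁴.
Result: 4.75e13 × 2.33e20 = 1.11e34 kg/m³.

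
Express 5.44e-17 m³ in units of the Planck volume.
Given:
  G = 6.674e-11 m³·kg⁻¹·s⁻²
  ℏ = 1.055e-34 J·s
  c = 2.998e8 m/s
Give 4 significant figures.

1.288e88

Planck volume: V_P = (ℏG/c³)^(3/2) = 4.224e-105 m³.
5.44e-17 / 4.224e-105 = 1.288e88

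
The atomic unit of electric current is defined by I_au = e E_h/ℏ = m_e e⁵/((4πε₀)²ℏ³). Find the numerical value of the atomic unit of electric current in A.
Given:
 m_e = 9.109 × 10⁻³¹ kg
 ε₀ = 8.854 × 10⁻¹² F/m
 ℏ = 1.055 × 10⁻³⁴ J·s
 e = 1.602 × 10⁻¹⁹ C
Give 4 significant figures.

I_au = e E_h/ℏ = m_e e⁵/((4πε₀)²ℏ³)
E_h = 4.354 × 10⁻¹⁸ J
e·E_h/ℏ = 6.612 × 10⁻³ A

6.612 × 10⁻³ A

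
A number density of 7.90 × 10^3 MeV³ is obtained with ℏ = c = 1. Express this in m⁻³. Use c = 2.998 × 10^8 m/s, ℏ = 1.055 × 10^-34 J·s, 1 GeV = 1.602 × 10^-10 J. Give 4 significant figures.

Number density is [L]⁻³ = [E]³/(ℏc)³.
1 GeV³ → 1/(ℏc)³ × (1 GeV in J)³ = 1.299 × 10^47 m⁻³.
Convert the energy scale: 7.90 × 10^3 MeV³ = 7.90 × 10^-6 GeV³.
Result: 7.90 × 10^-6 × 1.299 × 10^47 = 1.027 × 10^42 m⁻³.

1.027 × 10^42 m⁻³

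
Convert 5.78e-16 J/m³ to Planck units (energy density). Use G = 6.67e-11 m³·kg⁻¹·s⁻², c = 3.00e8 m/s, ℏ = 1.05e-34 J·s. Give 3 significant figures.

1.23e-129

Planck energy density: u_P = c⁷/(ℏG²) = 4.68e113 J/m³.
5.78e-16 / 4.68e113 = 1.23e-129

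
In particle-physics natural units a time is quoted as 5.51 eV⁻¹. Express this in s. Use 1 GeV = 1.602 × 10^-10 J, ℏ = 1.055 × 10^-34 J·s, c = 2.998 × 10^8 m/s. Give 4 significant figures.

A time is [E]⁻¹ in ℏ=c=1; restore one factor of ℏ.
1 GeV⁻¹ → ℏ × (1 GeV in J)⁻¹ = 6.586 × 10^-25 s.
Convert the energy scale: 5.51 eV⁻¹ = 5.51 × 10^9 GeV⁻¹.
Result: 5.51 × 10^9 × 6.586 × 10^-25 = 3.629 × 10^-15 s.

3.629 × 10^-15 s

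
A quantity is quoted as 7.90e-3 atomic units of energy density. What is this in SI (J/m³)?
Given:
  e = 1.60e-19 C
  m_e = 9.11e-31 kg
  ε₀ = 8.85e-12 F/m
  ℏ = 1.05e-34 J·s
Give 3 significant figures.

One atomic unit of energy density: u_au = E_h/a₀³ = m_e⁴e¹⁰/((4πε₀)⁵ℏ⁸) = 3.01e13 J/m³.
7.90e-3 × 3.01e13 J/m³ = 2.38e11 J/m³

2.38e11 J/m³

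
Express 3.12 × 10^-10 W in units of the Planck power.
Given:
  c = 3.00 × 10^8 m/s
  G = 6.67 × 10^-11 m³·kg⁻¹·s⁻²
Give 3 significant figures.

Planck power: P_P = c⁵/G = 3.64 × 10^52 W.
3.12 × 10^-10 / 3.64 × 10^52 = 8.56 × 10^-63

8.56 × 10^-63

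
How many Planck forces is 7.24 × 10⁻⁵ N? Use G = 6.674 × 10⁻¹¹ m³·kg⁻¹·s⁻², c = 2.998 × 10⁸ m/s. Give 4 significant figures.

5.981 × 10⁻⁴⁹

Planck force: F_P = c⁴/G = 1.210 × 10⁴⁴ N.
7.24 × 10⁻⁵ / 1.210 × 10⁴⁴ = 5.981 × 10⁻⁴⁹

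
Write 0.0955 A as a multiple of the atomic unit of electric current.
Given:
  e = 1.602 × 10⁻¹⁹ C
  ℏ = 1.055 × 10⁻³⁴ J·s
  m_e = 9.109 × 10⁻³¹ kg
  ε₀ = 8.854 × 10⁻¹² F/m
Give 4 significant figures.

atomic unit of electric current: I_au = e E_h/ℏ = m_e e⁵/((4πε₀)²ℏ³) = 6.612 × 10⁻³ A.
0.0955 / 6.612 × 10⁻³ = 14.44

14.44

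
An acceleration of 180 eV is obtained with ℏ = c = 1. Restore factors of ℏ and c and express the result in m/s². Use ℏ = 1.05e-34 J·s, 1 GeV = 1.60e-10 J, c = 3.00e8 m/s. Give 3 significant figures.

8.23e25 m/s²

Acceleration is [L]/[T]² = c·[E]/ℏ.
1 GeV → c/ℏ × (1 GeV in J) = 4.57e32 m/s².
Convert the energy scale: 180 eV = 1.80e-7 GeV.
Result: 1.80e-7 × 4.57e32 = 8.23e25 m/s².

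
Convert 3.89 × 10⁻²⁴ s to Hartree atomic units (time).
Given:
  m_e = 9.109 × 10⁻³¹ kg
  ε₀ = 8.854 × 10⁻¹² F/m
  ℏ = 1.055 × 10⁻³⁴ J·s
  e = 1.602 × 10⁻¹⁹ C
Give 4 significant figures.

1.606 × 10⁻⁷

atomic unit of time: τ_au = (4πε₀)²ℏ³/(m_e e⁴) = 2.423 × 10⁻¹⁷ s.
3.89 × 10⁻²⁴ / 2.423 × 10⁻¹⁷ = 1.606 × 10⁻⁷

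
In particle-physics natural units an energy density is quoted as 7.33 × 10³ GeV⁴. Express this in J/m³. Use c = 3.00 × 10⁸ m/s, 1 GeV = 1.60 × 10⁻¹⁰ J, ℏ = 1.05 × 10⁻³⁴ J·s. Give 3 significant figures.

[E]/[L]³ = [E]⁴/(ℏc)³; restore (ℏc)⁻³.
1 GeV⁴ → 1/(ℏc)³ × (1 GeV in J)⁴ = 2.10 × 10³⁷ J/m³.
Result: 7.33 × 10³ × 2.10 × 10³⁷ = 1.54 × 10⁴¹ J/m³.

1.54 × 10⁴¹ J/m³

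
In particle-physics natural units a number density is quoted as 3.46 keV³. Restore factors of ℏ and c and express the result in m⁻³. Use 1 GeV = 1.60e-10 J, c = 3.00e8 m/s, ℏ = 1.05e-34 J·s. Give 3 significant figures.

4.53e29 m⁻³

Number density is [L]⁻³ = [E]³/(ℏc)³.
1 GeV³ → 1/(ℏc)³ × (1 GeV in J)³ = 1.31e47 m⁻³.
Convert the energy scale: 3.46 keV³ = 3.46e-18 GeV³.
Result: 3.46e-18 × 1.31e47 = 4.53e29 m⁻³.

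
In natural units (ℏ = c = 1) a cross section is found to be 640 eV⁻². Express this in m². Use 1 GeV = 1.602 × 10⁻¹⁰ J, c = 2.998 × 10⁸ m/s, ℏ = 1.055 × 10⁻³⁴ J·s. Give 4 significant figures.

2.495 × 10⁻¹¹ m²

Area is [L]² = [E]⁻²·(ℏc)²; restore (ℏc)².
1 GeV⁻² → (ℏc)² × (1 GeV in J)⁻² = 3.898 × 10⁻³² m².
Convert the energy scale: 640 eV⁻² = 6.40 × 10²⁰ GeV⁻².
Result: 6.40 × 10²⁰ × 3.898 × 10⁻³² = 2.495 × 10⁻¹¹ m².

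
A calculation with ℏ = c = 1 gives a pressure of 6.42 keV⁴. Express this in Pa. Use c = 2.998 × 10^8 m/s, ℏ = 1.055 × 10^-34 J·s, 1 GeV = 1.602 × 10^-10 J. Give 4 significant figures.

Pressure is [E]/[L]³ = [E]⁴/(ℏc)³.
1 GeV⁴ → 1/(ℏc)³ × (1 GeV in J)⁴ = 2.082 × 10^37 Pa.
Convert the energy scale: 6.42 keV⁴ = 6.42 × 10^-24 GeV⁴.
Result: 6.42 × 10^-24 × 2.082 × 10^37 = 1.336 × 10^14 Pa.

1.336 × 10^14 Pa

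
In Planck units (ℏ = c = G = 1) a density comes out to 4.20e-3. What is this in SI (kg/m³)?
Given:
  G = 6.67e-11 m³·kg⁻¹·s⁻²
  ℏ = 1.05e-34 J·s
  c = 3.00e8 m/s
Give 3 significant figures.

One Planck density: ρ_P = c⁵/(ℏG²) = 5.20e96 kg/m³.
4.20e-3 × 5.20e96 kg/m³ = 2.18e94 kg/m³

2.18e94 kg/m³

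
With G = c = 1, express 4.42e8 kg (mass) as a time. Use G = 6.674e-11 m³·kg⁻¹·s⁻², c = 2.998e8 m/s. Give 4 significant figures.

1.095e-27 s

Mass → time via G/c³.
4.42e8 kg × (G/c³) = 1.095e-27 s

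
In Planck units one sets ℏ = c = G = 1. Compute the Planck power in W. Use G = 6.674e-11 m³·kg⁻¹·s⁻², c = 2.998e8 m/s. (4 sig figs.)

3.629e52 W

P_P = c⁵/G
  = 2.422e42 / 6.674e-11
  = 3.629e52 W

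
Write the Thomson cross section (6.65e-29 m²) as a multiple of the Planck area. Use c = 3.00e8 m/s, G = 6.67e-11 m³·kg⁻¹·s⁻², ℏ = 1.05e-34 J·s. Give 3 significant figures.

2.56e41

Planck area: A_P = ℏG/c³ = 2.59e-70 m².
6.65e-29 / 2.59e-70 = 2.56e41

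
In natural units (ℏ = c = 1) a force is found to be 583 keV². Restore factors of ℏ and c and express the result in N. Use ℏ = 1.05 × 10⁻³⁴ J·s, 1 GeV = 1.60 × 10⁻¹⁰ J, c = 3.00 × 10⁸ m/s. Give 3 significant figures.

Force is [E]/[L] = [E]²/(ℏc); restore (ℏc)⁻¹.
1 GeV² → 1/(ℏc) × (1 GeV in J)² = 8.13 × 10⁵ N.
Convert the energy scale: 583 keV² = 5.83 × 10⁻¹⁰ GeV².
Result: 5.83 × 10⁻¹⁰ × 8.13 × 10⁵ = 4.74 × 10⁻⁴ N.

4.74 × 10⁻⁴ N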